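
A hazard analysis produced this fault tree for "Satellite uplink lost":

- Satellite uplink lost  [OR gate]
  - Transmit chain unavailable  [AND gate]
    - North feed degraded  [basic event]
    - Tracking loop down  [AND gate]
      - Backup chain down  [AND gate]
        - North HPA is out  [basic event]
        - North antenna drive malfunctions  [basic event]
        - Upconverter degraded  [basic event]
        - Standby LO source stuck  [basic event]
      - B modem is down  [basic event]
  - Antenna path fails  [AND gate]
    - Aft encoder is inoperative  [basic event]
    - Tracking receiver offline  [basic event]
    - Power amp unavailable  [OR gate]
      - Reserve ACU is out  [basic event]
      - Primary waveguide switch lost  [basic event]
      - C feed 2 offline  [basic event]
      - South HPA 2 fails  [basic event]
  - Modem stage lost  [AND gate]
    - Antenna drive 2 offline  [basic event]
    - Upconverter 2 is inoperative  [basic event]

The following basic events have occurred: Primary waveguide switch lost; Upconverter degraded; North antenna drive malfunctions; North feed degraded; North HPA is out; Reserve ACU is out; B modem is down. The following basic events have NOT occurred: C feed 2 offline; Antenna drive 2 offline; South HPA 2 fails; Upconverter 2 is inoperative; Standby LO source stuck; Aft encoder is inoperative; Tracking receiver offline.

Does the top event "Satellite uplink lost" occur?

No

Backup chain down [AND]: North HPA is out=occurs, North antenna drive malfunctions=occurs, Upconverter degraded=occurs, Standby LO source stuck=not → not all inputs occur → does not occur.
Tracking loop down [AND]: Backup chain down=not, B modem is down=occurs → not all inputs occur → does not occur.
Transmit chain unavailable [AND]: North feed degraded=occurs, Tracking loop down=not → not all inputs occur → does not occur.
Power amp unavailable [OR]: Reserve ACU is out=occurs, Primary waveguide switch lost=occurs, C feed 2 offline=not, South HPA 2 fails=not → at least one input occurs → occurs.
Antenna path fails [AND]: Aft encoder is inoperative=not, Tracking receiver offline=not, Power amp unavailable=occurs → not all inputs occur → does not occur.
Modem stage lost [AND]: Antenna drive 2 offline=not, Upconverter 2 is inoperative=not → not all inputs occur → does not occur.
Satellite uplink lost [OR]: Transmit chain unavailable=not, Antenna path fails=not, Modem stage lost=not → no input occurs → does not occur.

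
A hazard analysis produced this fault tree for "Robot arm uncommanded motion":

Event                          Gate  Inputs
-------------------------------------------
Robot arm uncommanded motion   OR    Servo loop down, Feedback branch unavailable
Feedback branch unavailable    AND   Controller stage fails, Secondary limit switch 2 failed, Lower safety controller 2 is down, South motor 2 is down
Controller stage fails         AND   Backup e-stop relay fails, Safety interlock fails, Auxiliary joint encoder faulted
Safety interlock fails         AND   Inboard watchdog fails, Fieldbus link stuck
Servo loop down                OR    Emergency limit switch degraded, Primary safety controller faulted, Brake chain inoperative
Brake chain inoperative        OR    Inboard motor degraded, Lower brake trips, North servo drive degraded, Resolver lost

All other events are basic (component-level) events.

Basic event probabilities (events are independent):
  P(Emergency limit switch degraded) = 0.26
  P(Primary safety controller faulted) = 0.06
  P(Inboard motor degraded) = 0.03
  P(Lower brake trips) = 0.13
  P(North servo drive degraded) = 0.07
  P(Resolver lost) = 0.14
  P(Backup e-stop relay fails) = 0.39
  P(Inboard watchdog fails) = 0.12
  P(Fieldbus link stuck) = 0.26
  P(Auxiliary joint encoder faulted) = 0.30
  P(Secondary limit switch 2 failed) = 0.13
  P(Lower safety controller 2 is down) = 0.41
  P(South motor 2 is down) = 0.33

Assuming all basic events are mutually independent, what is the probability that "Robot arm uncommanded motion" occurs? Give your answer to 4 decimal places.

P(Brake chain inoperative) [OR] = 1 − (1−0.03) × (1−0.13) × (1−0.07) × (1−0.14) = 0.325049
P(Servo loop down) [OR] = 1 − (1−0.26) × (1−0.06) × (1−0.325049) = 0.530504
P(Safety interlock fails) [AND] = 0.12 × 0.26 = 0.031200
P(Controller stage fails) [AND] = 0.39 × 0.031200 × 0.30 = 0.003650
P(Feedback branch unavailable) [AND] = 0.003650 × 0.13 × 0.41 × 0.33 = 0.000064
P(Robot arm uncommanded motion) [OR] = 1 − (1−0.530504) × (1−0.000064) = 0.530534
Rounded to 4 decimal places: P(Robot arm uncommanded motion) ≈ 0.5305.

0.5305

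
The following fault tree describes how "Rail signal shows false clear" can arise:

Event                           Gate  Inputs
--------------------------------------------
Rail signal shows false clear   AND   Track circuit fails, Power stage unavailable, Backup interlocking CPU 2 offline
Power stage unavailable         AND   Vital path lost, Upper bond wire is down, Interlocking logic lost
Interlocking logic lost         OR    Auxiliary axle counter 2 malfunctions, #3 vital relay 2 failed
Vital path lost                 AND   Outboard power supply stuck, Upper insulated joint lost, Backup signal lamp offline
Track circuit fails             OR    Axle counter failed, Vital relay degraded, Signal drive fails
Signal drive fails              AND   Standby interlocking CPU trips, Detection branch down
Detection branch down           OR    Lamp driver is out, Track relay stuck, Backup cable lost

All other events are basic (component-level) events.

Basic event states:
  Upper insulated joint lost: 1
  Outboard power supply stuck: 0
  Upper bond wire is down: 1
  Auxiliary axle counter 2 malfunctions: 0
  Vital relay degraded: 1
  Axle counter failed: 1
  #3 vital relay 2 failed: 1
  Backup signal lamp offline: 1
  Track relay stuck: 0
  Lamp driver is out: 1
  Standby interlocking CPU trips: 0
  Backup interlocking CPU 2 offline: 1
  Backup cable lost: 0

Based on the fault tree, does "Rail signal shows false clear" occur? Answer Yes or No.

No

Detection branch down [OR]: Lamp driver is out=occurs, Track relay stuck=not, Backup cable lost=not → at least one input occurs → occurs.
Signal drive fails [AND]: Standby interlocking CPU trips=not, Detection branch down=occurs → not all inputs occur → does not occur.
Track circuit fails [OR]: Axle counter failed=occurs, Vital relay degraded=occurs, Signal drive fails=not → at least one input occurs → occurs.
Vital path lost [AND]: Outboard power supply stuck=not, Upper insulated joint lost=occurs, Backup signal lamp offline=occurs → not all inputs occur → does not occur.
Interlocking logic lost [OR]: Auxiliary axle counter 2 malfunctions=not, #3 vital relay 2 failed=occurs → at least one input occurs → occurs.
Power stage unavailable [AND]: Vital path lost=not, Upper bond wire is down=occurs, Interlocking logic lost=occurs → not all inputs occur → does not occur.
Rail signal shows false clear [AND]: Track circuit fails=occurs, Power stage unavailable=not, Backup interlocking CPU 2 offline=occurs → not all inputs occur → does not occur.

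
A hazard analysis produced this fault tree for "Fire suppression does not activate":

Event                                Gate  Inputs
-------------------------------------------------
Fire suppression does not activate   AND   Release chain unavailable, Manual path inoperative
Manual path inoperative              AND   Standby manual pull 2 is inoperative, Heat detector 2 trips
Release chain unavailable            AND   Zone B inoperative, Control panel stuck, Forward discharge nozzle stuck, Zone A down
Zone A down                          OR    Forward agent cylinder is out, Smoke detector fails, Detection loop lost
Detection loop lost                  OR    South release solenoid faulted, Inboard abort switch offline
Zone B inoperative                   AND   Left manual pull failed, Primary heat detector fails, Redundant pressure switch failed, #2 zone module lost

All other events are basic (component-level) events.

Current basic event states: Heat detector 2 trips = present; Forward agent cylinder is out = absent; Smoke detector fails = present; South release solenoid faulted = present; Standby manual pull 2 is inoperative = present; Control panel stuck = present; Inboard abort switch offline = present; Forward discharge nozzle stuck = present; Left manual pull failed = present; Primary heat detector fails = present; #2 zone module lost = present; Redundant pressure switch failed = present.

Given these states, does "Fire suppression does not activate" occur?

Zone B inoperative [AND]: Left manual pull failed=occurs, Primary heat detector fails=occurs, Redundant pressure switch failed=occurs, #2 zone module lost=occurs → all inputs occur → occurs.
Detection loop lost [OR]: South release solenoid faulted=occurs, Inboard abort switch offline=occurs → at least one input occurs → occurs.
Zone A down [OR]: Forward agent cylinder is out=not, Smoke detector fails=occurs, Detection loop lost=occurs → at least one input occurs → occurs.
Release chain unavailable [AND]: Zone B inoperative=occurs, Control panel stuck=occurs, Forward discharge nozzle stuck=occurs, Zone A down=occurs → all inputs occur → occurs.
Manual path inoperative [AND]: Standby manual pull 2 is inoperative=occurs, Heat detector 2 trips=occurs → all inputs occur → occurs.
Fire suppression does not activate [AND]: Release chain unavailable=occurs, Manual path inoperative=occurs → all inputs occur → occurs.

Yes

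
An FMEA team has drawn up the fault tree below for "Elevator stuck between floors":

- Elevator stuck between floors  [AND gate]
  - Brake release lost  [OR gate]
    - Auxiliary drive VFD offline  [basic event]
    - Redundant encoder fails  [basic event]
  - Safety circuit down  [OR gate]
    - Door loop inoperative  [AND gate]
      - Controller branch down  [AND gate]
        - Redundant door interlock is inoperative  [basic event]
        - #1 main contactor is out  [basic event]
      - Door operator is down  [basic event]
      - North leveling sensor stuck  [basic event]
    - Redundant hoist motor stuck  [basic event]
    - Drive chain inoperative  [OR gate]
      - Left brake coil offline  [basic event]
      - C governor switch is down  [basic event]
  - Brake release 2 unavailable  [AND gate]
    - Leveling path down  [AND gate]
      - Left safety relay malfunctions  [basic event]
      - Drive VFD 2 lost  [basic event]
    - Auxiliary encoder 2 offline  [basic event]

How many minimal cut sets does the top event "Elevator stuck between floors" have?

8

Brake release lost [OR]: union of children's cut sets → 2 cut set(s).
Controller branch down [AND]: one cut set from each child combined → 1 × 1 = 1 cut set(s).
Door loop inoperative [AND]: one cut set from each child combined → 1 × 1 × 1 = 1 cut set(s).
Drive chain inoperative [OR]: union of children's cut sets → 2 cut set(s).
Safety circuit down [OR]: union of children's cut sets → 4 cut set(s).
Leveling path down [AND]: one cut set from each child combined → 1 × 1 = 1 cut set(s).
Brake release 2 unavailable [AND]: one cut set from each child combined → 1 × 1 = 1 cut set(s).
Elevator stuck between floors [AND]: one cut set from each child combined → 2 × 4 × 1 = 8 cut set(s).
Minimal cut sets: {#1 main contactor is out, Auxiliary drive VFD offline, Auxiliary encoder 2 offline, Door operator is down, Drive VFD 2 lost, Left safety relay malfunctions, North leveling sensor stuck, Redundant door interlock is inoperative}; {Auxiliary drive VFD offline, Auxiliary encoder 2 offline, Drive VFD 2 lost, Left safety relay malfunctions, Redundant hoist motor stuck}; {Auxiliary drive VFD offline, Auxiliary encoder 2 offline, Drive VFD 2 lost, Left brake coil offline, Left safety relay malfunctions}; {Auxiliary drive VFD offline, Auxiliary encoder 2 offline, C governor switch is down, Drive VFD 2 lost, Left safety relay malfunctions}; {#1 main contactor is out, Auxiliary encoder 2 offline, Door operator is down, Drive VFD 2 lost, Left safety relay malfunctions, North leveling sensor stuck, Redundant door interlock is inoperative, Redundant encoder fails}; {Auxiliary encoder 2 offline, Drive VFD 2 lost, Left safety relay malfunctions, Redundant encoder fails, Redundant hoist motor stuck}; {Auxiliary encoder 2 offline, Drive VFD 2 lost, Left brake coil offline, Left safety relay malfunctions, Redundant encoder fails}; {Auxiliary encoder 2 offline, C governor switch is down, Drive VFD 2 lost, Left safety relay malfunctions, Redundant encoder fails}.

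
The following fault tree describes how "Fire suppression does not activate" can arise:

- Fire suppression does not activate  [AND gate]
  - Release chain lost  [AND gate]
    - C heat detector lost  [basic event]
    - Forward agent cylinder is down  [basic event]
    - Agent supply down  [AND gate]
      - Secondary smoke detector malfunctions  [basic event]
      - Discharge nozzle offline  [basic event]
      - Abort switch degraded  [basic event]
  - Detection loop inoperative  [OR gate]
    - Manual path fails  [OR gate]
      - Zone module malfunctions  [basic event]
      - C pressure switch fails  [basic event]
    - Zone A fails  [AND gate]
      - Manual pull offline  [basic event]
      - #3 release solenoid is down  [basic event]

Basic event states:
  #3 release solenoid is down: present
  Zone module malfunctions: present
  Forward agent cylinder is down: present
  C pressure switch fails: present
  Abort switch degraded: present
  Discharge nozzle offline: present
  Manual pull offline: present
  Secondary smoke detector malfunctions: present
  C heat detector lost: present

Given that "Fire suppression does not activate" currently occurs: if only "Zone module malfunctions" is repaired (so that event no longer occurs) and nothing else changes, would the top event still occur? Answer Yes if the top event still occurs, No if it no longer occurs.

Counterfactual: set "Zone module malfunctions" to not occurred.
Agent supply down [AND]: Secondary smoke detector malfunctions=occurs, Discharge nozzle offline=occurs, Abort switch degraded=occurs → all inputs occur → occurs.
Release chain lost [AND]: C heat detector lost=occurs, Forward agent cylinder is down=occurs, Agent supply down=occurs → all inputs occur → occurs.
Manual path fails [OR]: Zone module malfunctions=not, C pressure switch fails=occurs → at least one input occurs → occurs.
Zone A fails [AND]: Manual pull offline=occurs, #3 release solenoid is down=occurs → all inputs occur → occurs.
Detection loop inoperative [OR]: Manual path fails=occurs, Zone A fails=occurs → at least one input occurs → occurs.
Fire suppression does not activate [AND]: Release chain lost=occurs, Detection loop inoperative=occurs → all inputs occur → occurs.

Yes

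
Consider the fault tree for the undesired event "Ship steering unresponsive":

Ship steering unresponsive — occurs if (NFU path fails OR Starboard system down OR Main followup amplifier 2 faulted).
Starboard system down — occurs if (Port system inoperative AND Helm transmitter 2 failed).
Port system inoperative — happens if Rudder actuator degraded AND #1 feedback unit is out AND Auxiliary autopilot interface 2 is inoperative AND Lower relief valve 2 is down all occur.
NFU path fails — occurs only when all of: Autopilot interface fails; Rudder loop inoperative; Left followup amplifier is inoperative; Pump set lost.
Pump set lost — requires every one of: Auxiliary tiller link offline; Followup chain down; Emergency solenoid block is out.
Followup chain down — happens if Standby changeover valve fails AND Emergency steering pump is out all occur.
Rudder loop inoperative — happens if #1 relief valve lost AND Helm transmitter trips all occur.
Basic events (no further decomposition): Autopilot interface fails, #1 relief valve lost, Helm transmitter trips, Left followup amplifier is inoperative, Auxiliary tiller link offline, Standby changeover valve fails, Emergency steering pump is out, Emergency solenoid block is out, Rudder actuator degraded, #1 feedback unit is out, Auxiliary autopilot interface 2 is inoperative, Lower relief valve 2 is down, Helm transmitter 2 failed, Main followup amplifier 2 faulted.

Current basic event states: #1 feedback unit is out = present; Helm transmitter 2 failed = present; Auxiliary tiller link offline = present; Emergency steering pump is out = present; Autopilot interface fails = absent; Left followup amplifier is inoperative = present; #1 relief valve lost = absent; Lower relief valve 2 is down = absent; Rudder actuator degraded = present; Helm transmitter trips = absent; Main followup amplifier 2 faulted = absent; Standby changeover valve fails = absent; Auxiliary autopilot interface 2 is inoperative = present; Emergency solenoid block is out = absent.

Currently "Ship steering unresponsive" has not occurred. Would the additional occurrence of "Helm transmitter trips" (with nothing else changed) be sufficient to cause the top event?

No

Counterfactual: set "Helm transmitter trips" to occurred.
Rudder loop inoperative [AND]: #1 relief valve lost=not, Helm transmitter trips=occurs → not all inputs occur → does not occur.
Followup chain down [AND]: Standby changeover valve fails=not, Emergency steering pump is out=occurs → not all inputs occur → does not occur.
Pump set lost [AND]: Auxiliary tiller link offline=occurs, Followup chain down=not, Emergency solenoid block is out=not → not all inputs occur → does not occur.
NFU path fails [AND]: Autopilot interface fails=not, Rudder loop inoperative=not, Left followup amplifier is inoperative=occurs, Pump set lost=not → not all inputs occur → does not occur.
Port system inoperative [AND]: Rudder actuator degraded=occurs, #1 feedback unit is out=occurs, Auxiliary autopilot interface 2 is inoperative=occurs, Lower relief valve 2 is down=not → not all inputs occur → does not occur.
Starboard system down [AND]: Port system inoperative=not, Helm transmitter 2 failed=occurs → not all inputs occur → does not occur.
Ship steering unresponsive [OR]: NFU path fails=not, Starboard system down=not, Main followup amplifier 2 faulted=not → no input occurs → does not occur.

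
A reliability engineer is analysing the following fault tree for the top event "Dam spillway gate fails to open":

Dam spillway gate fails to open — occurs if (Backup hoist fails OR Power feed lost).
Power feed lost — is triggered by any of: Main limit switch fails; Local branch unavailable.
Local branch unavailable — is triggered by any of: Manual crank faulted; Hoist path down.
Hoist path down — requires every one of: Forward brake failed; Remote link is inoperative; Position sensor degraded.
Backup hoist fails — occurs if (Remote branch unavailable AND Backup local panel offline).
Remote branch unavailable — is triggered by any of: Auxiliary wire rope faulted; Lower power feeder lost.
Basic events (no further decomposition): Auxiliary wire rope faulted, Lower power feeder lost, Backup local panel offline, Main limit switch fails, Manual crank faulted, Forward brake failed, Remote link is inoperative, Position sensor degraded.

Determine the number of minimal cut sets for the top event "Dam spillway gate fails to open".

5

Remote branch unavailable [OR]: union of children's cut sets → 2 cut set(s).
Backup hoist fails [AND]: one cut set from each child combined → 2 × 1 = 2 cut set(s).
Hoist path down [AND]: one cut set from each child combined → 1 × 1 × 1 = 1 cut set(s).
Local branch unavailable [OR]: union of children's cut sets → 2 cut set(s).
Power feed lost [OR]: union of children's cut sets → 3 cut set(s).
Dam spillway gate fails to open [OR]: union of children's cut sets → 5 cut set(s).
Minimal cut sets: {Auxiliary wire rope faulted, Backup local panel offline}; {Backup local panel offline, Lower power feeder lost}; {Main limit switch fails}; {Manual crank faulted}; {Forward brake failed, Position sensor degraded, Remote link is inoperative}.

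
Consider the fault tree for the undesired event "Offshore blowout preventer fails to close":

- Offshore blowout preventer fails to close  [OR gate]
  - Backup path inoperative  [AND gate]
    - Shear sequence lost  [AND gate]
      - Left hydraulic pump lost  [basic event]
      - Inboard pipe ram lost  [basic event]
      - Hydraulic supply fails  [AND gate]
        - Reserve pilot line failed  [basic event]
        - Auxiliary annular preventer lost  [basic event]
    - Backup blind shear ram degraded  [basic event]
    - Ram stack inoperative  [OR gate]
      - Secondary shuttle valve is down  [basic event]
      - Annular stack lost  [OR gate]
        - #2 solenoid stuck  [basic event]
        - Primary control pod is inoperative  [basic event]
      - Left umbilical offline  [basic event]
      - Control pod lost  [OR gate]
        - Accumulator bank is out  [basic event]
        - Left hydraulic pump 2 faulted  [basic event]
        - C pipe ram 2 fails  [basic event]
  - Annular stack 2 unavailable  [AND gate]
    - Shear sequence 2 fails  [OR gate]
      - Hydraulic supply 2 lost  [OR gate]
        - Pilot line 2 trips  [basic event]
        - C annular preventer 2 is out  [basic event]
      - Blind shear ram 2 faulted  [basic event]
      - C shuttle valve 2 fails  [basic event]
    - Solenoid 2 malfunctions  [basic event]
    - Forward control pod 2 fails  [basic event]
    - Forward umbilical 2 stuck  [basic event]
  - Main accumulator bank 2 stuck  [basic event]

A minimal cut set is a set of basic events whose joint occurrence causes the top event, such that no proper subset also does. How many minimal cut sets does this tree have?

Hydraulic supply fails [AND]: one cut set from each child combined → 1 × 1 = 1 cut set(s).
Shear sequence lost [AND]: one cut set from each child combined → 1 × 1 × 1 = 1 cut set(s).
Annular stack lost [OR]: union of children's cut sets → 2 cut set(s).
Control pod lost [OR]: union of children's cut sets → 3 cut set(s).
Ram stack inoperative [OR]: union of children's cut sets → 7 cut set(s).
Backup path inoperative [AND]: one cut set from each child combined → 1 × 1 × 7 = 7 cut set(s).
Hydraulic supply 2 lost [OR]: union of children's cut sets → 2 cut set(s).
Shear sequence 2 fails [OR]: union of children's cut sets → 4 cut set(s).
Annular stack 2 unavailable [AND]: one cut set from each child combined → 4 × 1 × 1 × 1 = 4 cut set(s).
Offshore blowout preventer fails to close [OR]: union of children's cut sets → 12 cut set(s).

12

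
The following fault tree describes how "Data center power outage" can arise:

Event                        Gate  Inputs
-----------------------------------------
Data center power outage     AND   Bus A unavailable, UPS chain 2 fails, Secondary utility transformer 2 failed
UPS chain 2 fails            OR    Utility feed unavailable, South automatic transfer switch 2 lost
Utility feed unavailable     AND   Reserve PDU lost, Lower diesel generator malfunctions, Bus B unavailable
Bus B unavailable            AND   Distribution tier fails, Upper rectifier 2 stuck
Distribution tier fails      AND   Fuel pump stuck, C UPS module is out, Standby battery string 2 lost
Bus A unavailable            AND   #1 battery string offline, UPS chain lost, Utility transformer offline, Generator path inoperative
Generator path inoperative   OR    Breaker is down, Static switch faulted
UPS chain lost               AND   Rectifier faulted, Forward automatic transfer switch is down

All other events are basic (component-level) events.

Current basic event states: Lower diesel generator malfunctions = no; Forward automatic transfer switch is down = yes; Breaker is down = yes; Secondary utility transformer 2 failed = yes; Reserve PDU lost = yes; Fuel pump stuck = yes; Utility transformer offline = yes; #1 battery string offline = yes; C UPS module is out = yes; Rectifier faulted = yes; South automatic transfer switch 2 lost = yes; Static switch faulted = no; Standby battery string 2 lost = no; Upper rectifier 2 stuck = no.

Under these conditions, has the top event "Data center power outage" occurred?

Yes

UPS chain lost [AND]: Rectifier faulted=occurs, Forward automatic transfer switch is down=occurs → all inputs occur → occurs.
Generator path inoperative [OR]: Breaker is down=occurs, Static switch faulted=not → at least one input occurs → occurs.
Bus A unavailable [AND]: #1 battery string offline=occurs, UPS chain lost=occurs, Utility transformer offline=occurs, Generator path inoperative=occurs → all inputs occur → occurs.
Distribution tier fails [AND]: Fuel pump stuck=occurs, C UPS module is out=occurs, Standby battery string 2 lost=not → not all inputs occur → does not occur.
Bus B unavailable [AND]: Distribution tier fails=not, Upper rectifier 2 stuck=not → not all inputs occur → does not occur.
Utility feed unavailable [AND]: Reserve PDU lost=occurs, Lower diesel generator malfunctions=not, Bus B unavailable=not → not all inputs occur → does not occur.
UPS chain 2 fails [OR]: Utility feed unavailable=not, South automatic transfer switch 2 lost=occurs → at least one input occurs → occurs.
Data center power outage [AND]: Bus A unavailable=occurs, UPS chain 2 fails=occurs, Secondary utility transformer 2 failed=occurs → all inputs occur → occurs.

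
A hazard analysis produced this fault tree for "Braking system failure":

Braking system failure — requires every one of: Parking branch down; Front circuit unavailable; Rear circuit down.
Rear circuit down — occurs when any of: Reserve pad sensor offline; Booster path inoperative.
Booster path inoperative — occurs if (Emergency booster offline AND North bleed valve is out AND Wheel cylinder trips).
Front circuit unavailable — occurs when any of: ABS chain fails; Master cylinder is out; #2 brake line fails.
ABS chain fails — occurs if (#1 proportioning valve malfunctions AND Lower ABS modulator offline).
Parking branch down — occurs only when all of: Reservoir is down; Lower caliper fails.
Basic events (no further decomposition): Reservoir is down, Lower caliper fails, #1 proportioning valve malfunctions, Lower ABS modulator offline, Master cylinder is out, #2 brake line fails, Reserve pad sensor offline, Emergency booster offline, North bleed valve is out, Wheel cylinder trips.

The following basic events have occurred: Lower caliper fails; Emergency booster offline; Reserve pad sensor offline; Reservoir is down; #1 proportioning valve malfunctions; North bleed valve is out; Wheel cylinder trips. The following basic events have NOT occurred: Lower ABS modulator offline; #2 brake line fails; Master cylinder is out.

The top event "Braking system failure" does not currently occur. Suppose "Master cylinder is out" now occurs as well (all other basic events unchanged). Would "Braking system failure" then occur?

Yes

Counterfactual: set "Master cylinder is out" to occurred.
Parking branch down [AND]: Reservoir is down=occurs, Lower caliper fails=occurs → all inputs occur → occurs.
ABS chain fails [AND]: #1 proportioning valve malfunctions=occurs, Lower ABS modulator offline=not → not all inputs occur → does not occur.
Front circuit unavailable [OR]: ABS chain fails=not, Master cylinder is out=occurs, #2 brake line fails=not → at least one input occurs → occurs.
Booster path inoperative [AND]: Emergency booster offline=occurs, North bleed valve is out=occurs, Wheel cylinder trips=occurs → all inputs occur → occurs.
Rear circuit down [OR]: Reserve pad sensor offline=occurs, Booster path inoperative=occurs → at least one input occurs → occurs.
Braking system failure [AND]: Parking branch down=occurs, Front circuit unavailable=occurs, Rear circuit down=occurs → all inputs occur → occurs.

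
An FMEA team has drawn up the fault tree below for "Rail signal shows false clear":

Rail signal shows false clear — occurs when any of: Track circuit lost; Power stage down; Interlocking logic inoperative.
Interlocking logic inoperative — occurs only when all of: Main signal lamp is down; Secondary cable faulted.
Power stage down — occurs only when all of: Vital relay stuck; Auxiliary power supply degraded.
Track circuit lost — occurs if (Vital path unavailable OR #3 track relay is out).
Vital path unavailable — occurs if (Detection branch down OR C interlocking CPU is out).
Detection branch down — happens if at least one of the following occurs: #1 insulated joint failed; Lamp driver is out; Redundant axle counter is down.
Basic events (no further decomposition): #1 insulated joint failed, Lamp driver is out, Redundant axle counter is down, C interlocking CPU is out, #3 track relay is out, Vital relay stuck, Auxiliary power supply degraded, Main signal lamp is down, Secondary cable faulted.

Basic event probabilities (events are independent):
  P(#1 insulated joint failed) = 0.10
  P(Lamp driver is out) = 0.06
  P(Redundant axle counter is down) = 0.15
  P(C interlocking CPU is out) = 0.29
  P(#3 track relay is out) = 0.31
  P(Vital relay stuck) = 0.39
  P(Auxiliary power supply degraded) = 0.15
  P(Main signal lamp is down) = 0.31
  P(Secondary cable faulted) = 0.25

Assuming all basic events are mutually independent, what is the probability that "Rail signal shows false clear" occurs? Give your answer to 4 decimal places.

P(Detection branch down) [OR] = 1 − (1−0.10) × (1−0.06) × (1−0.15) = 0.280900
P(Vital path unavailable) [OR] = 1 − (1−0.280900) × (1−0.29) = 0.489439
P(Track circuit lost) [OR] = 1 − (1−0.489439) × (1−0.31) = 0.647713
P(Power stage down) [AND] = 0.39 × 0.15 = 0.058500
P(Interlocking logic inoperative) [AND] = 0.31 × 0.25 = 0.077500
P(Rail signal shows false clear) [OR] = 1 − (1−0.647713) × (1−0.058500) × (1−0.077500) = 0.694027
Rounded to 4 decimal places: P(Rail signal shows false clear) ≈ 0.6940.

0.6940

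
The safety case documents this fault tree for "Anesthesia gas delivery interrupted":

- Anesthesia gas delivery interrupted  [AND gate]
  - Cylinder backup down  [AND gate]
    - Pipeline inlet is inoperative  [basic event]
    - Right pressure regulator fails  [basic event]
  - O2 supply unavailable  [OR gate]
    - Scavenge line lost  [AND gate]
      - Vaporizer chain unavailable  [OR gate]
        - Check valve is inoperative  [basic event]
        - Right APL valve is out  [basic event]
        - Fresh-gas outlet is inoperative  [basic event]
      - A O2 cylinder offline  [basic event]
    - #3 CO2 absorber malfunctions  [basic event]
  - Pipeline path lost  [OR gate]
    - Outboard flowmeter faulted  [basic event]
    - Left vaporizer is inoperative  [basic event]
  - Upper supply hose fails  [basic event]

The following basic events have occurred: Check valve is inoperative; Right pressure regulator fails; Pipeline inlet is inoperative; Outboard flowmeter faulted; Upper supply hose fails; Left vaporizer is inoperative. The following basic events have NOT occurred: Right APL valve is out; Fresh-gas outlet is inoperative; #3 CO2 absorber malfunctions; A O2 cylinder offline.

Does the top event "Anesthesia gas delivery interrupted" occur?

No

Cylinder backup down [AND]: Pipeline inlet is inoperative=occurs, Right pressure regulator fails=occurs → all inputs occur → occurs.
Vaporizer chain unavailable [OR]: Check valve is inoperative=occurs, Right APL valve is out=not, Fresh-gas outlet is inoperative=not → at least one input occurs → occurs.
Scavenge line lost [AND]: Vaporizer chain unavailable=occurs, A O2 cylinder offline=not → not all inputs occur → does not occur.
O2 supply unavailable [OR]: Scavenge line lost=not, #3 CO2 absorber malfunctions=not → no input occurs → does not occur.
Pipeline path lost [OR]: Outboard flowmeter faulted=occurs, Left vaporizer is inoperative=occurs → at least one input occurs → occurs.
Anesthesia gas delivery interrupted [AND]: Cylinder backup down=occurs, O2 supply unavailable=not, Pipeline path lost=occurs, Upper supply hose fails=occurs → not all inputs occur → does not occur.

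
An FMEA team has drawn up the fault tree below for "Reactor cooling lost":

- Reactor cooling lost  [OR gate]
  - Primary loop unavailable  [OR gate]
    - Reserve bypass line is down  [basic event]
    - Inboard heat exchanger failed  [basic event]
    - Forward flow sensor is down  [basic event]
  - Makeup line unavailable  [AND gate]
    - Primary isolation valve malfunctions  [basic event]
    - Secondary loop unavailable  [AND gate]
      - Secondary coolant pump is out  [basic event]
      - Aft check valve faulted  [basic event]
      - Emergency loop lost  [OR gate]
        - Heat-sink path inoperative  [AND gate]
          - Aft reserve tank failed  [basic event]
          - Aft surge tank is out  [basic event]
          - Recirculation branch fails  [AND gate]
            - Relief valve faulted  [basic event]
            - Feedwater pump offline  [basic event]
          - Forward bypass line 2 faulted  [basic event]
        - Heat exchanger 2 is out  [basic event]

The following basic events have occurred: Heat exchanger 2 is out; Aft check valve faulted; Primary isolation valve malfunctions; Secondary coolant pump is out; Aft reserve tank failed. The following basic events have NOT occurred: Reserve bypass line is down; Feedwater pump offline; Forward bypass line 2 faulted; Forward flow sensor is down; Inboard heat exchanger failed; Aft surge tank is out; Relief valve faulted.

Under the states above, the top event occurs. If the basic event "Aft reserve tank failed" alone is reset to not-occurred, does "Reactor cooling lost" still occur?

Yes

Counterfactual: set "Aft reserve tank failed" to not occurred.
Primary loop unavailable [OR]: Reserve bypass line is down=not, Inboard heat exchanger failed=not, Forward flow sensor is down=not → no input occurs → does not occur.
Recirculation branch fails [AND]: Relief valve faulted=not, Feedwater pump offline=not → not all inputs occur → does not occur.
Heat-sink path inoperative [AND]: Aft reserve tank failed=not, Aft surge tank is out=not, Recirculation branch fails=not, Forward bypass line 2 faulted=not → not all inputs occur → does not occur.
Emergency loop lost [OR]: Heat-sink path inoperative=not, Heat exchanger 2 is out=occurs → at least one input occurs → occurs.
Secondary loop unavailable [AND]: Secondary coolant pump is out=occurs, Aft check valve faulted=occurs, Emergency loop lost=occurs → all inputs occur → occurs.
Makeup line unavailable [AND]: Primary isolation valve malfunctions=occurs, Secondary loop unavailable=occurs → all inputs occur → occurs.
Reactor cooling lost [OR]: Primary loop unavailable=not, Makeup line unavailable=occurs → at least one input occurs → occurs.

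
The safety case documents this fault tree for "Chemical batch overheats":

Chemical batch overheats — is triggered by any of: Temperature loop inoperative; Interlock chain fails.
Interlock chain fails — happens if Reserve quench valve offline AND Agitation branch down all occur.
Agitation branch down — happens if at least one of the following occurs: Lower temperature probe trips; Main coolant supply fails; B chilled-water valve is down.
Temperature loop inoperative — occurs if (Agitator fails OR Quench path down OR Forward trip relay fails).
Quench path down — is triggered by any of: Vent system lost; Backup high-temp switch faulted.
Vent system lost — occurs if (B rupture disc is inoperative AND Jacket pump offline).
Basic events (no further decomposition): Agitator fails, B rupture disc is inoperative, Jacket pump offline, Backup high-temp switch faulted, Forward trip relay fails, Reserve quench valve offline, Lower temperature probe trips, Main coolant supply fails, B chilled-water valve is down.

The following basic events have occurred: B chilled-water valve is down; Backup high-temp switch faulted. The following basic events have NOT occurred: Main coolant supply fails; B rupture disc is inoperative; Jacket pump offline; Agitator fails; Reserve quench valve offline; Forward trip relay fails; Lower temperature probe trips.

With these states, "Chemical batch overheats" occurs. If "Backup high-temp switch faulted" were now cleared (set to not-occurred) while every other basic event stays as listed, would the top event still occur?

Counterfactual: set "Backup high-temp switch faulted" to not occurred.
Vent system lost [AND]: B rupture disc is inoperative=not, Jacket pump offline=not → not all inputs occur → does not occur.
Quench path down [OR]: Vent system lost=not, Backup high-temp switch faulted=not → no input occurs → does not occur.
Temperature loop inoperative [OR]: Agitator fails=not, Quench path down=not, Forward trip relay fails=not → no input occurs → does not occur.
Agitation branch down [OR]: Lower temperature probe trips=not, Main coolant supply fails=not, B chilled-water valve is down=occurs → at least one input occurs → occurs.
Interlock chain fails [AND]: Reserve quench valve offline=not, Agitation branch down=occurs → not all inputs occur → does not occur.
Chemical batch overheats [OR]: Temperature loop inoperative=not, Interlock chain fails=not → no input occurs → does not occur.

No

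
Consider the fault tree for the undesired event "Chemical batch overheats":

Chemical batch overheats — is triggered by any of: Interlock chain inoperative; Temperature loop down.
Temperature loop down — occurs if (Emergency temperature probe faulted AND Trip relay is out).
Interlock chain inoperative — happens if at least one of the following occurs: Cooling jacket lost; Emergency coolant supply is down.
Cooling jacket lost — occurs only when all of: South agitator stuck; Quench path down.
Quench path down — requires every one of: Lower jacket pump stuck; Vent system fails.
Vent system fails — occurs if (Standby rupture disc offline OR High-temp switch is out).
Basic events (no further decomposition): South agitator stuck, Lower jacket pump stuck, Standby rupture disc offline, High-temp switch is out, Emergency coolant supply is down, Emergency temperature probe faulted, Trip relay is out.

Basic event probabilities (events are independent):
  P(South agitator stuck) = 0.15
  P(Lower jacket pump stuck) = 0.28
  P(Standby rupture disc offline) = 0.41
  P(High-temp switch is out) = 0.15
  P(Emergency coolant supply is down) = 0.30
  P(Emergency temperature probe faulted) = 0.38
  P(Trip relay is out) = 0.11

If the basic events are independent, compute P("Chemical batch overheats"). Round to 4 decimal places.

P(Vent system fails) [OR] = 1 − (1−0.41) × (1−0.15) = 0.498500
P(Quench path down) [AND] = 0.28 × 0.498500 = 0.139580
P(Cooling jacket lost) [AND] = 0.15 × 0.139580 = 0.020937
P(Interlock chain inoperative) [OR] = 1 − (1−0.020937) × (1−0.30) = 0.314656
P(Temperature loop down) [AND] = 0.38 × 0.11 = 0.041800
P(Chemical batch overheats) [OR] = 1 − (1−0.314656) × (1−0.041800) = 0.343303
Rounded to 4 decimal places: P(Chemical batch overheats) ≈ 0.3433.

0.3433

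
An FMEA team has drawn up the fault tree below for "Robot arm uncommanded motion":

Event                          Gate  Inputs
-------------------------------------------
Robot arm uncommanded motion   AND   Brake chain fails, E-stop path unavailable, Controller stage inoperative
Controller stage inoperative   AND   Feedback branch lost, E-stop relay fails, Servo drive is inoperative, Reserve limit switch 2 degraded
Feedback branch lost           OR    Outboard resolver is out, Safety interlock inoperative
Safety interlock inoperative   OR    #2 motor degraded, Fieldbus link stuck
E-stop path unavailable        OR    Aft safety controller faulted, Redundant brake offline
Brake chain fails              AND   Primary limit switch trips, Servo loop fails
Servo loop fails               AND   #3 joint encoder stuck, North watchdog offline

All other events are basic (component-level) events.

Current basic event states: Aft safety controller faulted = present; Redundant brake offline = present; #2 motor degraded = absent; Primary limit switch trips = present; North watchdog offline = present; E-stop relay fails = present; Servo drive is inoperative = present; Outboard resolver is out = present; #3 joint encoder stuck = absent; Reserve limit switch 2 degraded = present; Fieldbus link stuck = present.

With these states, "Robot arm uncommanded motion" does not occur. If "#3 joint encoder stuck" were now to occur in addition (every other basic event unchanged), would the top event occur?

Yes

Counterfactual: set "#3 joint encoder stuck" to occurred.
Servo loop fails [AND]: #3 joint encoder stuck=occurs, North watchdog offline=occurs → all inputs occur → occurs.
Brake chain fails [AND]: Primary limit switch trips=occurs, Servo loop fails=occurs → all inputs occur → occurs.
E-stop path unavailable [OR]: Aft safety controller faulted=occurs, Redundant brake offline=occurs → at least one input occurs → occurs.
Safety interlock inoperative [OR]: #2 motor degraded=not, Fieldbus link stuck=occurs → at least one input occurs → occurs.
Feedback branch lost [OR]: Outboard resolver is out=occurs, Safety interlock inoperative=occurs → at least one input occurs → occurs.
Controller stage inoperative [AND]: Feedback branch lost=occurs, E-stop relay fails=occurs, Servo drive is inoperative=occurs, Reserve limit switch 2 degraded=occurs → all inputs occur → occurs.
Robot arm uncommanded motion [AND]: Brake chain fails=occurs, E-stop path unavailable=occurs, Controller stage inoperative=occurs → all inputs occur → occurs.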